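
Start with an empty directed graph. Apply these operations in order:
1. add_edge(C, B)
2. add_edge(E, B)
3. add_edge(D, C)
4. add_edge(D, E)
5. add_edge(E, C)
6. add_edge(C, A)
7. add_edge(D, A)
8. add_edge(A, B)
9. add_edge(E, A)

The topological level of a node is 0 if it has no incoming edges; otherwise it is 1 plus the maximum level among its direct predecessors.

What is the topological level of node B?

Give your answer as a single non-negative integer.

Op 1: add_edge(C, B). Edges now: 1
Op 2: add_edge(E, B). Edges now: 2
Op 3: add_edge(D, C). Edges now: 3
Op 4: add_edge(D, E). Edges now: 4
Op 5: add_edge(E, C). Edges now: 5
Op 6: add_edge(C, A). Edges now: 6
Op 7: add_edge(D, A). Edges now: 7
Op 8: add_edge(A, B). Edges now: 8
Op 9: add_edge(E, A). Edges now: 9
Compute levels (Kahn BFS):
  sources (in-degree 0): D
  process D: level=0
    D->A: in-degree(A)=2, level(A)>=1
    D->C: in-degree(C)=1, level(C)>=1
    D->E: in-degree(E)=0, level(E)=1, enqueue
  process E: level=1
    E->A: in-degree(A)=1, level(A)>=2
    E->B: in-degree(B)=2, level(B)>=2
    E->C: in-degree(C)=0, level(C)=2, enqueue
  process C: level=2
    C->A: in-degree(A)=0, level(A)=3, enqueue
    C->B: in-degree(B)=1, level(B)>=3
  process A: level=3
    A->B: in-degree(B)=0, level(B)=4, enqueue
  process B: level=4
All levels: A:3, B:4, C:2, D:0, E:1
level(B) = 4

Answer: 4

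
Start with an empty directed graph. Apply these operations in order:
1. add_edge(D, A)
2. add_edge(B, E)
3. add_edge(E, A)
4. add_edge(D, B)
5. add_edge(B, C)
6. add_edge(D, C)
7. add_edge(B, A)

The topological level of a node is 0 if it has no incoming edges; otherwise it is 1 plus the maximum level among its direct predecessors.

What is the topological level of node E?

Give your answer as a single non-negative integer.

Answer: 2

Derivation:
Op 1: add_edge(D, A). Edges now: 1
Op 2: add_edge(B, E). Edges now: 2
Op 3: add_edge(E, A). Edges now: 3
Op 4: add_edge(D, B). Edges now: 4
Op 5: add_edge(B, C). Edges now: 5
Op 6: add_edge(D, C). Edges now: 6
Op 7: add_edge(B, A). Edges now: 7
Compute levels (Kahn BFS):
  sources (in-degree 0): D
  process D: level=0
    D->A: in-degree(A)=2, level(A)>=1
    D->B: in-degree(B)=0, level(B)=1, enqueue
    D->C: in-degree(C)=1, level(C)>=1
  process B: level=1
    B->A: in-degree(A)=1, level(A)>=2
    B->C: in-degree(C)=0, level(C)=2, enqueue
    B->E: in-degree(E)=0, level(E)=2, enqueue
  process C: level=2
  process E: level=2
    E->A: in-degree(A)=0, level(A)=3, enqueue
  process A: level=3
All levels: A:3, B:1, C:2, D:0, E:2
level(E) = 2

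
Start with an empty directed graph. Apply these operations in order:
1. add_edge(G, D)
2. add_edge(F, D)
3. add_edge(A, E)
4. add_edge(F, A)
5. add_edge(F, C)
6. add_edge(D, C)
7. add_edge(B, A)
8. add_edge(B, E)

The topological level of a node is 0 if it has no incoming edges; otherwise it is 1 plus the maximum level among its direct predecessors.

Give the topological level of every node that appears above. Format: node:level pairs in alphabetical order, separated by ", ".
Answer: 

Op 1: add_edge(G, D). Edges now: 1
Op 2: add_edge(F, D). Edges now: 2
Op 3: add_edge(A, E). Edges now: 3
Op 4: add_edge(F, A). Edges now: 4
Op 5: add_edge(F, C). Edges now: 5
Op 6: add_edge(D, C). Edges now: 6
Op 7: add_edge(B, A). Edges now: 7
Op 8: add_edge(B, E). Edges now: 8
Compute levels (Kahn BFS):
  sources (in-degree 0): B, F, G
  process B: level=0
    B->A: in-degree(A)=1, level(A)>=1
    B->E: in-degree(E)=1, level(E)>=1
  process F: level=0
    F->A: in-degree(A)=0, level(A)=1, enqueue
    F->C: in-degree(C)=1, level(C)>=1
    F->D: in-degree(D)=1, level(D)>=1
  process G: level=0
    G->D: in-degree(D)=0, level(D)=1, enqueue
  process A: level=1
    A->E: in-degree(E)=0, level(E)=2, enqueue
  process D: level=1
    D->C: in-degree(C)=0, level(C)=2, enqueue
  process E: level=2
  process C: level=2
All levels: A:1, B:0, C:2, D:1, E:2, F:0, G:0

Answer: A:1, B:0, C:2, D:1, E:2, F:0, G:0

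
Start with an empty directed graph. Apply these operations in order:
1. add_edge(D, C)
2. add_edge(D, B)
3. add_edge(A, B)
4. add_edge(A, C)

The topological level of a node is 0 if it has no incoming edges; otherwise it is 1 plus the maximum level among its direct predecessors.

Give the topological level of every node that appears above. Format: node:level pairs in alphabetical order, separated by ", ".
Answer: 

Op 1: add_edge(D, C). Edges now: 1
Op 2: add_edge(D, B). Edges now: 2
Op 3: add_edge(A, B). Edges now: 3
Op 4: add_edge(A, C). Edges now: 4
Compute levels (Kahn BFS):
  sources (in-degree 0): A, D
  process A: level=0
    A->B: in-degree(B)=1, level(B)>=1
    A->C: in-degree(C)=1, level(C)>=1
  process D: level=0
    D->B: in-degree(B)=0, level(B)=1, enqueue
    D->C: in-degree(C)=0, level(C)=1, enqueue
  process B: level=1
  process C: level=1
All levels: A:0, B:1, C:1, D:0

Answer: A:0, B:1, C:1, D:0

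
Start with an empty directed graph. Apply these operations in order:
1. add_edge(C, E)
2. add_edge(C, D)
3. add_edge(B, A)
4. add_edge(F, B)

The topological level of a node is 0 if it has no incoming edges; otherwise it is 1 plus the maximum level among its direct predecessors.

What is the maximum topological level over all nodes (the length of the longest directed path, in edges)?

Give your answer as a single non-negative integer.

Answer: 2

Derivation:
Op 1: add_edge(C, E). Edges now: 1
Op 2: add_edge(C, D). Edges now: 2
Op 3: add_edge(B, A). Edges now: 3
Op 4: add_edge(F, B). Edges now: 4
Compute levels (Kahn BFS):
  sources (in-degree 0): C, F
  process C: level=0
    C->D: in-degree(D)=0, level(D)=1, enqueue
    C->E: in-degree(E)=0, level(E)=1, enqueue
  process F: level=0
    F->B: in-degree(B)=0, level(B)=1, enqueue
  process D: level=1
  process E: level=1
  process B: level=1
    B->A: in-degree(A)=0, level(A)=2, enqueue
  process A: level=2
All levels: A:2, B:1, C:0, D:1, E:1, F:0
max level = 2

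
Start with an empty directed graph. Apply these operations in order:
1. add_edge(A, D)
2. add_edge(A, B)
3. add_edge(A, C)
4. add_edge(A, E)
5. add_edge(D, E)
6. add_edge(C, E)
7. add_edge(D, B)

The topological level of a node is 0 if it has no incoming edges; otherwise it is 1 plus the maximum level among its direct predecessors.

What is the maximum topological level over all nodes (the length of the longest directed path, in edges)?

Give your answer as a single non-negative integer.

Answer: 2

Derivation:
Op 1: add_edge(A, D). Edges now: 1
Op 2: add_edge(A, B). Edges now: 2
Op 3: add_edge(A, C). Edges now: 3
Op 4: add_edge(A, E). Edges now: 4
Op 5: add_edge(D, E). Edges now: 5
Op 6: add_edge(C, E). Edges now: 6
Op 7: add_edge(D, B). Edges now: 7
Compute levels (Kahn BFS):
  sources (in-degree 0): A
  process A: level=0
    A->B: in-degree(B)=1, level(B)>=1
    A->C: in-degree(C)=0, level(C)=1, enqueue
    A->D: in-degree(D)=0, level(D)=1, enqueue
    A->E: in-degree(E)=2, level(E)>=1
  process C: level=1
    C->E: in-degree(E)=1, level(E)>=2
  process D: level=1
    D->B: in-degree(B)=0, level(B)=2, enqueue
    D->E: in-degree(E)=0, level(E)=2, enqueue
  process B: level=2
  process E: level=2
All levels: A:0, B:2, C:1, D:1, E:2
max level = 2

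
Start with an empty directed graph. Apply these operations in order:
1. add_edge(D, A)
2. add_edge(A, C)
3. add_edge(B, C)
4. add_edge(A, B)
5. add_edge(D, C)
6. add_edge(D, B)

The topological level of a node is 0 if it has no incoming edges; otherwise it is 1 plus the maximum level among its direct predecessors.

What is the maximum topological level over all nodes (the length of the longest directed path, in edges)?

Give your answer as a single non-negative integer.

Answer: 3

Derivation:
Op 1: add_edge(D, A). Edges now: 1
Op 2: add_edge(A, C). Edges now: 2
Op 3: add_edge(B, C). Edges now: 3
Op 4: add_edge(A, B). Edges now: 4
Op 5: add_edge(D, C). Edges now: 5
Op 6: add_edge(D, B). Edges now: 6
Compute levels (Kahn BFS):
  sources (in-degree 0): D
  process D: level=0
    D->A: in-degree(A)=0, level(A)=1, enqueue
    D->B: in-degree(B)=1, level(B)>=1
    D->C: in-degree(C)=2, level(C)>=1
  process A: level=1
    A->B: in-degree(B)=0, level(B)=2, enqueue
    A->C: in-degree(C)=1, level(C)>=2
  process B: level=2
    B->C: in-degree(C)=0, level(C)=3, enqueue
  process C: level=3
All levels: A:1, B:2, C:3, D:0
max level = 3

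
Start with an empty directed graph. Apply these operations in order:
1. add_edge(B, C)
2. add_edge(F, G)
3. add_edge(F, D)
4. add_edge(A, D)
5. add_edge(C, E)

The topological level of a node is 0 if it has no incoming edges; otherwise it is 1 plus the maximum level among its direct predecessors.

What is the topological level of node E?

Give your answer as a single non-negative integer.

Answer: 2

Derivation:
Op 1: add_edge(B, C). Edges now: 1
Op 2: add_edge(F, G). Edges now: 2
Op 3: add_edge(F, D). Edges now: 3
Op 4: add_edge(A, D). Edges now: 4
Op 5: add_edge(C, E). Edges now: 5
Compute levels (Kahn BFS):
  sources (in-degree 0): A, B, F
  process A: level=0
    A->D: in-degree(D)=1, level(D)>=1
  process B: level=0
    B->C: in-degree(C)=0, level(C)=1, enqueue
  process F: level=0
    F->D: in-degree(D)=0, level(D)=1, enqueue
    F->G: in-degree(G)=0, level(G)=1, enqueue
  process C: level=1
    C->E: in-degree(E)=0, level(E)=2, enqueue
  process D: level=1
  process G: level=1
  process E: level=2
All levels: A:0, B:0, C:1, D:1, E:2, F:0, G:1
level(E) = 2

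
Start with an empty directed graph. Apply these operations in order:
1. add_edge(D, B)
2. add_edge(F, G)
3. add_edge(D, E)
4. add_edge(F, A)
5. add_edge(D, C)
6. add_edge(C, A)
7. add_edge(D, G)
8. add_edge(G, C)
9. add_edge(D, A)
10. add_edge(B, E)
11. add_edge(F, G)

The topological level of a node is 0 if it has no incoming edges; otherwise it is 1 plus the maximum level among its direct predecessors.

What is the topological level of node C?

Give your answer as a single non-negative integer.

Answer: 2

Derivation:
Op 1: add_edge(D, B). Edges now: 1
Op 2: add_edge(F, G). Edges now: 2
Op 3: add_edge(D, E). Edges now: 3
Op 4: add_edge(F, A). Edges now: 4
Op 5: add_edge(D, C). Edges now: 5
Op 6: add_edge(C, A). Edges now: 6
Op 7: add_edge(D, G). Edges now: 7
Op 8: add_edge(G, C). Edges now: 8
Op 9: add_edge(D, A). Edges now: 9
Op 10: add_edge(B, E). Edges now: 10
Op 11: add_edge(F, G) (duplicate, no change). Edges now: 10
Compute levels (Kahn BFS):
  sources (in-degree 0): D, F
  process D: level=0
    D->A: in-degree(A)=2, level(A)>=1
    D->B: in-degree(B)=0, level(B)=1, enqueue
    D->C: in-degree(C)=1, level(C)>=1
    D->E: in-degree(E)=1, level(E)>=1
    D->G: in-degree(G)=1, level(G)>=1
  process F: level=0
    F->A: in-degree(A)=1, level(A)>=1
    F->G: in-degree(G)=0, level(G)=1, enqueue
  process B: level=1
    B->E: in-degree(E)=0, level(E)=2, enqueue
  process G: level=1
    G->C: in-degree(C)=0, level(C)=2, enqueue
  process E: level=2
  process C: level=2
    C->A: in-degree(A)=0, level(A)=3, enqueue
  process A: level=3
All levels: A:3, B:1, C:2, D:0, E:2, F:0, G:1
level(C) = 2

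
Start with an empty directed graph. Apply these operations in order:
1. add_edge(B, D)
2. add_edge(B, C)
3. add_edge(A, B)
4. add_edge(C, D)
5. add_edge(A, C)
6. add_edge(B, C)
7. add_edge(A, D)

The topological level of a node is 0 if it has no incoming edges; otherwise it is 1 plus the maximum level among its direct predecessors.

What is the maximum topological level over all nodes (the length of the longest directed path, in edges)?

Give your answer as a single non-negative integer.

Op 1: add_edge(B, D). Edges now: 1
Op 2: add_edge(B, C). Edges now: 2
Op 3: add_edge(A, B). Edges now: 3
Op 4: add_edge(C, D). Edges now: 4
Op 5: add_edge(A, C). Edges now: 5
Op 6: add_edge(B, C) (duplicate, no change). Edges now: 5
Op 7: add_edge(A, D). Edges now: 6
Compute levels (Kahn BFS):
  sources (in-degree 0): A
  process A: level=0
    A->B: in-degree(B)=0, level(B)=1, enqueue
    A->C: in-degree(C)=1, level(C)>=1
    A->D: in-degree(D)=2, level(D)>=1
  process B: level=1
    B->C: in-degree(C)=0, level(C)=2, enqueue
    B->D: in-degree(D)=1, level(D)>=2
  process C: level=2
    C->D: in-degree(D)=0, level(D)=3, enqueue
  process D: level=3
All levels: A:0, B:1, C:2, D:3
max level = 3

Answer: 3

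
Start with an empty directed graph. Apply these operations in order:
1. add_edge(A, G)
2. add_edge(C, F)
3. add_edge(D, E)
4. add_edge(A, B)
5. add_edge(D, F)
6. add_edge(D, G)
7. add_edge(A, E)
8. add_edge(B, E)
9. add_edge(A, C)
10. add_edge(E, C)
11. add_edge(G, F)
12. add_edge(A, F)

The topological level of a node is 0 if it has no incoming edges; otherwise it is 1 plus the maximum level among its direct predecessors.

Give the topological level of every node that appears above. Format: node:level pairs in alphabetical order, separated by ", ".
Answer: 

Op 1: add_edge(A, G). Edges now: 1
Op 2: add_edge(C, F). Edges now: 2
Op 3: add_edge(D, E). Edges now: 3
Op 4: add_edge(A, B). Edges now: 4
Op 5: add_edge(D, F). Edges now: 5
Op 6: add_edge(D, G). Edges now: 6
Op 7: add_edge(A, E). Edges now: 7
Op 8: add_edge(B, E). Edges now: 8
Op 9: add_edge(A, C). Edges now: 9
Op 10: add_edge(E, C). Edges now: 10
Op 11: add_edge(G, F). Edges now: 11
Op 12: add_edge(A, F). Edges now: 12
Compute levels (Kahn BFS):
  sources (in-degree 0): A, D
  process A: level=0
    A->B: in-degree(B)=0, level(B)=1, enqueue
    A->C: in-degree(C)=1, level(C)>=1
    A->E: in-degree(E)=2, level(E)>=1
    A->F: in-degree(F)=3, level(F)>=1
    A->G: in-degree(G)=1, level(G)>=1
  process D: level=0
    D->E: in-degree(E)=1, level(E)>=1
    D->F: in-degree(F)=2, level(F)>=1
    D->G: in-degree(G)=0, level(G)=1, enqueue
  process B: level=1
    B->E: in-degree(E)=0, level(E)=2, enqueue
  process G: level=1
    G->F: in-degree(F)=1, level(F)>=2
  process E: level=2
    E->C: in-degree(C)=0, level(C)=3, enqueue
  process C: level=3
    C->F: in-degree(F)=0, level(F)=4, enqueue
  process F: level=4
All levels: A:0, B:1, C:3, D:0, E:2, F:4, G:1

Answer: A:0, B:1, C:3, D:0, E:2, F:4, G:1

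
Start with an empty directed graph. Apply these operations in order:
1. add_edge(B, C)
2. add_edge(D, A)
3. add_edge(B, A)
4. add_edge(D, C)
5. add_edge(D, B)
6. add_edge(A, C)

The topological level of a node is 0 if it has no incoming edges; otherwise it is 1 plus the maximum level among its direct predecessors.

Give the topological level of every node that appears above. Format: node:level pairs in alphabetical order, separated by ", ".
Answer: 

Op 1: add_edge(B, C). Edges now: 1
Op 2: add_edge(D, A). Edges now: 2
Op 3: add_edge(B, A). Edges now: 3
Op 4: add_edge(D, C). Edges now: 4
Op 5: add_edge(D, B). Edges now: 5
Op 6: add_edge(A, C). Edges now: 6
Compute levels (Kahn BFS):
  sources (in-degree 0): D
  process D: level=0
    D->A: in-degree(A)=1, level(A)>=1
    D->B: in-degree(B)=0, level(B)=1, enqueue
    D->C: in-degree(C)=2, level(C)>=1
  process B: level=1
    B->A: in-degree(A)=0, level(A)=2, enqueue
    B->C: in-degree(C)=1, level(C)>=2
  process A: level=2
    A->C: in-degree(C)=0, level(C)=3, enqueue
  process C: level=3
All levels: A:2, B:1, C:3, D:0

Answer: A:2, B:1, C:3, D:0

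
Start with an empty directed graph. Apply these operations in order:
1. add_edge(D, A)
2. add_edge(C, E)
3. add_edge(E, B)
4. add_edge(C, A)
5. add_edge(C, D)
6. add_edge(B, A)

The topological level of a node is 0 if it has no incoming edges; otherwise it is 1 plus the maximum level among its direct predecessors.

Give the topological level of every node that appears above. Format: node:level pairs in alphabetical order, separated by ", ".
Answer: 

Answer: A:3, B:2, C:0, D:1, E:1

Derivation:
Op 1: add_edge(D, A). Edges now: 1
Op 2: add_edge(C, E). Edges now: 2
Op 3: add_edge(E, B). Edges now: 3
Op 4: add_edge(C, A). Edges now: 4
Op 5: add_edge(C, D). Edges now: 5
Op 6: add_edge(B, A). Edges now: 6
Compute levels (Kahn BFS):
  sources (in-degree 0): C
  process C: level=0
    C->A: in-degree(A)=2, level(A)>=1
    C->D: in-degree(D)=0, level(D)=1, enqueue
    C->E: in-degree(E)=0, level(E)=1, enqueue
  process D: level=1
    D->A: in-degree(A)=1, level(A)>=2
  process E: level=1
    E->B: in-degree(B)=0, level(B)=2, enqueue
  process B: level=2
    B->A: in-degree(A)=0, level(A)=3, enqueue
  process A: level=3
All levels: A:3, B:2, C:0, D:1, E:1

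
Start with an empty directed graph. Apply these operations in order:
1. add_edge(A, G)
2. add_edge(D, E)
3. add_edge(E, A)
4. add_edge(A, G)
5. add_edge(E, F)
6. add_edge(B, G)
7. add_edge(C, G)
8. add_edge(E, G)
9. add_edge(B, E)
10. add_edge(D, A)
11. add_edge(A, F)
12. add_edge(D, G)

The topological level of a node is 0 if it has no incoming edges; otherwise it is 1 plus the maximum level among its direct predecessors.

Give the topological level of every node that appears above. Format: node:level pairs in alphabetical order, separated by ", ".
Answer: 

Answer: A:2, B:0, C:0, D:0, E:1, F:3, G:3

Derivation:
Op 1: add_edge(A, G). Edges now: 1
Op 2: add_edge(D, E). Edges now: 2
Op 3: add_edge(E, A). Edges now: 3
Op 4: add_edge(A, G) (duplicate, no change). Edges now: 3
Op 5: add_edge(E, F). Edges now: 4
Op 6: add_edge(B, G). Edges now: 5
Op 7: add_edge(C, G). Edges now: 6
Op 8: add_edge(E, G). Edges now: 7
Op 9: add_edge(B, E). Edges now: 8
Op 10: add_edge(D, A). Edges now: 9
Op 11: add_edge(A, F). Edges now: 10
Op 12: add_edge(D, G). Edges now: 11
Compute levels (Kahn BFS):
  sources (in-degree 0): B, C, D
  process B: level=0
    B->E: in-degree(E)=1, level(E)>=1
    B->G: in-degree(G)=4, level(G)>=1
  process C: level=0
    C->G: in-degree(G)=3, level(G)>=1
  process D: level=0
    D->A: in-degree(A)=1, level(A)>=1
    D->E: in-degree(E)=0, level(E)=1, enqueue
    D->G: in-degree(G)=2, level(G)>=1
  process E: level=1
    E->A: in-degree(A)=0, level(A)=2, enqueue
    E->F: in-degree(F)=1, level(F)>=2
    E->G: in-degree(G)=1, level(G)>=2
  process A: level=2
    A->F: in-degree(F)=0, level(F)=3, enqueue
    A->G: in-degree(G)=0, level(G)=3, enqueue
  process F: level=3
  process G: level=3
All levels: A:2, B:0, C:0, D:0, E:1, F:3, G:3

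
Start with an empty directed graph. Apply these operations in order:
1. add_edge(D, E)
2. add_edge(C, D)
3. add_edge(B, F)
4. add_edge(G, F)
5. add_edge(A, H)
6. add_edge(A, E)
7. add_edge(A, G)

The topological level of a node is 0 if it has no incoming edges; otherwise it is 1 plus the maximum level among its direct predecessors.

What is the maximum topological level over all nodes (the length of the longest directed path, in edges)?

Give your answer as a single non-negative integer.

Answer: 2

Derivation:
Op 1: add_edge(D, E). Edges now: 1
Op 2: add_edge(C, D). Edges now: 2
Op 3: add_edge(B, F). Edges now: 3
Op 4: add_edge(G, F). Edges now: 4
Op 5: add_edge(A, H). Edges now: 5
Op 6: add_edge(A, E). Edges now: 6
Op 7: add_edge(A, G). Edges now: 7
Compute levels (Kahn BFS):
  sources (in-degree 0): A, B, C
  process A: level=0
    A->E: in-degree(E)=1, level(E)>=1
    A->G: in-degree(G)=0, level(G)=1, enqueue
    A->H: in-degree(H)=0, level(H)=1, enqueue
  process B: level=0
    B->F: in-degree(F)=1, level(F)>=1
  process C: level=0
    C->D: in-degree(D)=0, level(D)=1, enqueue
  process G: level=1
    G->F: in-degree(F)=0, level(F)=2, enqueue
  process H: level=1
  process D: level=1
    D->E: in-degree(E)=0, level(E)=2, enqueue
  process F: level=2
  process E: level=2
All levels: A:0, B:0, C:0, D:1, E:2, F:2, G:1, H:1
max level = 2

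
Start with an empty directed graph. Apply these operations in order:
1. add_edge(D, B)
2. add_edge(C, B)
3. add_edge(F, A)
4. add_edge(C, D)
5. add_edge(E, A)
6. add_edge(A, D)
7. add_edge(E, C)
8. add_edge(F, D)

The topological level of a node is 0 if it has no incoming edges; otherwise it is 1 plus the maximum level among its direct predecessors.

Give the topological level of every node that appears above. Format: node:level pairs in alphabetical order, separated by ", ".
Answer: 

Answer: A:1, B:3, C:1, D:2, E:0, F:0

Derivation:
Op 1: add_edge(D, B). Edges now: 1
Op 2: add_edge(C, B). Edges now: 2
Op 3: add_edge(F, A). Edges now: 3
Op 4: add_edge(C, D). Edges now: 4
Op 5: add_edge(E, A). Edges now: 5
Op 6: add_edge(A, D). Edges now: 6
Op 7: add_edge(E, C). Edges now: 7
Op 8: add_edge(F, D). Edges now: 8
Compute levels (Kahn BFS):
  sources (in-degree 0): E, F
  process E: level=0
    E->A: in-degree(A)=1, level(A)>=1
    E->C: in-degree(C)=0, level(C)=1, enqueue
  process F: level=0
    F->A: in-degree(A)=0, level(A)=1, enqueue
    F->D: in-degree(D)=2, level(D)>=1
  process C: level=1
    C->B: in-degree(B)=1, level(B)>=2
    C->D: in-degree(D)=1, level(D)>=2
  process A: level=1
    A->D: in-degree(D)=0, level(D)=2, enqueue
  process D: level=2
    D->B: in-degree(B)=0, level(B)=3, enqueue
  process B: level=3
All levels: A:1, B:3, C:1, D:2, E:0, F:0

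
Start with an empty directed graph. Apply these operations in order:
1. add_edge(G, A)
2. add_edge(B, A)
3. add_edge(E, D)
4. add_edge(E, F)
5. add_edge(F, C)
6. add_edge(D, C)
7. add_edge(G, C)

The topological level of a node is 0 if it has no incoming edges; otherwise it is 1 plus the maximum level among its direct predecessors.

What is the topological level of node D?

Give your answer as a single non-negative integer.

Op 1: add_edge(G, A). Edges now: 1
Op 2: add_edge(B, A). Edges now: 2
Op 3: add_edge(E, D). Edges now: 3
Op 4: add_edge(E, F). Edges now: 4
Op 5: add_edge(F, C). Edges now: 5
Op 6: add_edge(D, C). Edges now: 6
Op 7: add_edge(G, C). Edges now: 7
Compute levels (Kahn BFS):
  sources (in-degree 0): B, E, G
  process B: level=0
    B->A: in-degree(A)=1, level(A)>=1
  process E: level=0
    E->D: in-degree(D)=0, level(D)=1, enqueue
    E->F: in-degree(F)=0, level(F)=1, enqueue
  process G: level=0
    G->A: in-degree(A)=0, level(A)=1, enqueue
    G->C: in-degree(C)=2, level(C)>=1
  process D: level=1
    D->C: in-degree(C)=1, level(C)>=2
  process F: level=1
    F->C: in-degree(C)=0, level(C)=2, enqueue
  process A: level=1
  process C: level=2
All levels: A:1, B:0, C:2, D:1, E:0, F:1, G:0
level(D) = 1

Answer: 1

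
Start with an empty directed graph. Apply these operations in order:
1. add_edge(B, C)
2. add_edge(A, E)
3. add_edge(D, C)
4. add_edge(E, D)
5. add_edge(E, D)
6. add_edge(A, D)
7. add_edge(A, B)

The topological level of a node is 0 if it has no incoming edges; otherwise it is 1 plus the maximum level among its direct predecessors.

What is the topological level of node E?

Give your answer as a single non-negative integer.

Answer: 1

Derivation:
Op 1: add_edge(B, C). Edges now: 1
Op 2: add_edge(A, E). Edges now: 2
Op 3: add_edge(D, C). Edges now: 3
Op 4: add_edge(E, D). Edges now: 4
Op 5: add_edge(E, D) (duplicate, no change). Edges now: 4
Op 6: add_edge(A, D). Edges now: 5
Op 7: add_edge(A, B). Edges now: 6
Compute levels (Kahn BFS):
  sources (in-degree 0): A
  process A: level=0
    A->B: in-degree(B)=0, level(B)=1, enqueue
    A->D: in-degree(D)=1, level(D)>=1
    A->E: in-degree(E)=0, level(E)=1, enqueue
  process B: level=1
    B->C: in-degree(C)=1, level(C)>=2
  process E: level=1
    E->D: in-degree(D)=0, level(D)=2, enqueue
  process D: level=2
    D->C: in-degree(C)=0, level(C)=3, enqueue
  process C: level=3
All levels: A:0, B:1, C:3, D:2, E:1
level(E) = 1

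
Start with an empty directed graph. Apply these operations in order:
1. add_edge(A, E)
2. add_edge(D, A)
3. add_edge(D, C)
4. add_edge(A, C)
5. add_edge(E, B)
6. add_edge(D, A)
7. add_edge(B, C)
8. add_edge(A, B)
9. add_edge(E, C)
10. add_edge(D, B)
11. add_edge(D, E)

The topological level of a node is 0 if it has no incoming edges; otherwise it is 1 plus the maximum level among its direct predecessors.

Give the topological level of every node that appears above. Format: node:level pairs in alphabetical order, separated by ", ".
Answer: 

Op 1: add_edge(A, E). Edges now: 1
Op 2: add_edge(D, A). Edges now: 2
Op 3: add_edge(D, C). Edges now: 3
Op 4: add_edge(A, C). Edges now: 4
Op 5: add_edge(E, B). Edges now: 5
Op 6: add_edge(D, A) (duplicate, no change). Edges now: 5
Op 7: add_edge(B, C). Edges now: 6
Op 8: add_edge(A, B). Edges now: 7
Op 9: add_edge(E, C). Edges now: 8
Op 10: add_edge(D, B). Edges now: 9
Op 11: add_edge(D, E). Edges now: 10
Compute levels (Kahn BFS):
  sources (in-degree 0): D
  process D: level=0
    D->A: in-degree(A)=0, level(A)=1, enqueue
    D->B: in-degree(B)=2, level(B)>=1
    D->C: in-degree(C)=3, level(C)>=1
    D->E: in-degree(E)=1, level(E)>=1
  process A: level=1
    A->B: in-degree(B)=1, level(B)>=2
    A->C: in-degree(C)=2, level(C)>=2
    A->E: in-degree(E)=0, level(E)=2, enqueue
  process E: level=2
    E->B: in-degree(B)=0, level(B)=3, enqueue
    E->C: in-degree(C)=1, level(C)>=3
  process B: level=3
    B->C: in-degree(C)=0, level(C)=4, enqueue
  process C: level=4
All levels: A:1, B:3, C:4, D:0, E:2

Answer: A:1, B:3, C:4, D:0, E:2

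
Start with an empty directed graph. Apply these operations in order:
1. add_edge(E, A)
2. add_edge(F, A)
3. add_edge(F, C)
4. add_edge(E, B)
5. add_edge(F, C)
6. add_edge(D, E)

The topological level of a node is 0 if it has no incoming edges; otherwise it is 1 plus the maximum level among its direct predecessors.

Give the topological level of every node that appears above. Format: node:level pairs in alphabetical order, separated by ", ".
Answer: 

Answer: A:2, B:2, C:1, D:0, E:1, F:0

Derivation:
Op 1: add_edge(E, A). Edges now: 1
Op 2: add_edge(F, A). Edges now: 2
Op 3: add_edge(F, C). Edges now: 3
Op 4: add_edge(E, B). Edges now: 4
Op 5: add_edge(F, C) (duplicate, no change). Edges now: 4
Op 6: add_edge(D, E). Edges now: 5
Compute levels (Kahn BFS):
  sources (in-degree 0): D, F
  process D: level=0
    D->E: in-degree(E)=0, level(E)=1, enqueue
  process F: level=0
    F->A: in-degree(A)=1, level(A)>=1
    F->C: in-degree(C)=0, level(C)=1, enqueue
  process E: level=1
    E->A: in-degree(A)=0, level(A)=2, enqueue
    E->B: in-degree(B)=0, level(B)=2, enqueue
  process C: level=1
  process A: level=2
  process B: level=2
All levels: A:2, B:2, C:1, D:0, E:1, F:0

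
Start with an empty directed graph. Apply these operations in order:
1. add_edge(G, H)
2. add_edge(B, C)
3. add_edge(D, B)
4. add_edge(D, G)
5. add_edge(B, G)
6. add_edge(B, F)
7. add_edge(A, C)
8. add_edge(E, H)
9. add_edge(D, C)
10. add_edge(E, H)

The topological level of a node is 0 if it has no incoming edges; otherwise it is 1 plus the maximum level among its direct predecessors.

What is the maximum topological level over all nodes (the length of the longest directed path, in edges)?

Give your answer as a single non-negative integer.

Answer: 3

Derivation:
Op 1: add_edge(G, H). Edges now: 1
Op 2: add_edge(B, C). Edges now: 2
Op 3: add_edge(D, B). Edges now: 3
Op 4: add_edge(D, G). Edges now: 4
Op 5: add_edge(B, G). Edges now: 5
Op 6: add_edge(B, F). Edges now: 6
Op 7: add_edge(A, C). Edges now: 7
Op 8: add_edge(E, H). Edges now: 8
Op 9: add_edge(D, C). Edges now: 9
Op 10: add_edge(E, H) (duplicate, no change). Edges now: 9
Compute levels (Kahn BFS):
  sources (in-degree 0): A, D, E
  process A: level=0
    A->C: in-degree(C)=2, level(C)>=1
  process D: level=0
    D->B: in-degree(B)=0, level(B)=1, enqueue
    D->C: in-degree(C)=1, level(C)>=1
    D->G: in-degree(G)=1, level(G)>=1
  process E: level=0
    E->H: in-degree(H)=1, level(H)>=1
  process B: level=1
    B->C: in-degree(C)=0, level(C)=2, enqueue
    B->F: in-degree(F)=0, level(F)=2, enqueue
    B->G: in-degree(G)=0, level(G)=2, enqueue
  process C: level=2
  process F: level=2
  process G: level=2
    G->H: in-degree(H)=0, level(H)=3, enqueue
  process H: level=3
All levels: A:0, B:1, C:2, D:0, E:0, F:2, G:2, H:3
max level = 3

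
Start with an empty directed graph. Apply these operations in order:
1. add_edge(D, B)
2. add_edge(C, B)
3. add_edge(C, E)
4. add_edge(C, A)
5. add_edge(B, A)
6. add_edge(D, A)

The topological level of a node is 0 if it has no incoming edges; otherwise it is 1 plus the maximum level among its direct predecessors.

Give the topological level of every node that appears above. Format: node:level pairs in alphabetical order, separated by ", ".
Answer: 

Answer: A:2, B:1, C:0, D:0, E:1

Derivation:
Op 1: add_edge(D, B). Edges now: 1
Op 2: add_edge(C, B). Edges now: 2
Op 3: add_edge(C, E). Edges now: 3
Op 4: add_edge(C, A). Edges now: 4
Op 5: add_edge(B, A). Edges now: 5
Op 6: add_edge(D, A). Edges now: 6
Compute levels (Kahn BFS):
  sources (in-degree 0): C, D
  process C: level=0
    C->A: in-degree(A)=2, level(A)>=1
    C->B: in-degree(B)=1, level(B)>=1
    C->E: in-degree(E)=0, level(E)=1, enqueue
  process D: level=0
    D->A: in-degree(A)=1, level(A)>=1
    D->B: in-degree(B)=0, level(B)=1, enqueue
  process E: level=1
  process B: level=1
    B->A: in-degree(A)=0, level(A)=2, enqueue
  process A: level=2
All levels: A:2, B:1, C:0, D:0, E:1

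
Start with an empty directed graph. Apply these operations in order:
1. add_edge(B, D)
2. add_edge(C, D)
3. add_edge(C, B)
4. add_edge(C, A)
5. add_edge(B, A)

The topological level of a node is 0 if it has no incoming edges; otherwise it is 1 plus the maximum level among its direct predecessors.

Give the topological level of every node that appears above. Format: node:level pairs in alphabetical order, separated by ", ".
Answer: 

Op 1: add_edge(B, D). Edges now: 1
Op 2: add_edge(C, D). Edges now: 2
Op 3: add_edge(C, B). Edges now: 3
Op 4: add_edge(C, A). Edges now: 4
Op 5: add_edge(B, A). Edges now: 5
Compute levels (Kahn BFS):
  sources (in-degree 0): C
  process C: level=0
    C->A: in-degree(A)=1, level(A)>=1
    C->B: in-degree(B)=0, level(B)=1, enqueue
    C->D: in-degree(D)=1, level(D)>=1
  process B: level=1
    B->A: in-degree(A)=0, level(A)=2, enqueue
    B->D: in-degree(D)=0, level(D)=2, enqueue
  process A: level=2
  process D: level=2
All levels: A:2, B:1, C:0, D:2

Answer: A:2, B:1, C:0, D:2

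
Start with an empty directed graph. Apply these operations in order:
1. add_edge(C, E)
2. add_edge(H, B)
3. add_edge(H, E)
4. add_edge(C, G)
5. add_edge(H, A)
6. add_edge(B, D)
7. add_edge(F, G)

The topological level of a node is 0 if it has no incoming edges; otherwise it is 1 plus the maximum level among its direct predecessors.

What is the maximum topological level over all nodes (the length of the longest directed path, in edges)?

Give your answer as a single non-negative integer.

Answer: 2

Derivation:
Op 1: add_edge(C, E). Edges now: 1
Op 2: add_edge(H, B). Edges now: 2
Op 3: add_edge(H, E). Edges now: 3
Op 4: add_edge(C, G). Edges now: 4
Op 5: add_edge(H, A). Edges now: 5
Op 6: add_edge(B, D). Edges now: 6
Op 7: add_edge(F, G). Edges now: 7
Compute levels (Kahn BFS):
  sources (in-degree 0): C, F, H
  process C: level=0
    C->E: in-degree(E)=1, level(E)>=1
    C->G: in-degree(G)=1, level(G)>=1
  process F: level=0
    F->G: in-degree(G)=0, level(G)=1, enqueue
  process H: level=0
    H->A: in-degree(A)=0, level(A)=1, enqueue
    H->B: in-degree(B)=0, level(B)=1, enqueue
    H->E: in-degree(E)=0, level(E)=1, enqueue
  process G: level=1
  process A: level=1
  process B: level=1
    B->D: in-degree(D)=0, level(D)=2, enqueue
  process E: level=1
  process D: level=2
All levels: A:1, B:1, C:0, D:2, E:1, F:0, G:1, H:0
max level = 2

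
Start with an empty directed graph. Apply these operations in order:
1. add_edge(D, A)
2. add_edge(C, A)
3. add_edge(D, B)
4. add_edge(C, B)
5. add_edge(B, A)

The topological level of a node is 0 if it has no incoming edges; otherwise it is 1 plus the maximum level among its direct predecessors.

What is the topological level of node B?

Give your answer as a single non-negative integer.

Answer: 1

Derivation:
Op 1: add_edge(D, A). Edges now: 1
Op 2: add_edge(C, A). Edges now: 2
Op 3: add_edge(D, B). Edges now: 3
Op 4: add_edge(C, B). Edges now: 4
Op 5: add_edge(B, A). Edges now: 5
Compute levels (Kahn BFS):
  sources (in-degree 0): C, D
  process C: level=0
    C->A: in-degree(A)=2, level(A)>=1
    C->B: in-degree(B)=1, level(B)>=1
  process D: level=0
    D->A: in-degree(A)=1, level(A)>=1
    D->B: in-degree(B)=0, level(B)=1, enqueue
  process B: level=1
    B->A: in-degree(A)=0, level(A)=2, enqueue
  process A: level=2
All levels: A:2, B:1, C:0, D:0
level(B) = 1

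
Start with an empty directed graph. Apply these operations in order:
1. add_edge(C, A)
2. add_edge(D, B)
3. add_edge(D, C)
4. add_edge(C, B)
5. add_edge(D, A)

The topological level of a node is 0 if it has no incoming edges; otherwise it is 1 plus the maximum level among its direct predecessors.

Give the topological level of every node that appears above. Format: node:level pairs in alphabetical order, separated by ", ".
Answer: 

Op 1: add_edge(C, A). Edges now: 1
Op 2: add_edge(D, B). Edges now: 2
Op 3: add_edge(D, C). Edges now: 3
Op 4: add_edge(C, B). Edges now: 4
Op 5: add_edge(D, A). Edges now: 5
Compute levels (Kahn BFS):
  sources (in-degree 0): D
  process D: level=0
    D->A: in-degree(A)=1, level(A)>=1
    D->B: in-degree(B)=1, level(B)>=1
    D->C: in-degree(C)=0, level(C)=1, enqueue
  process C: level=1
    C->A: in-degree(A)=0, level(A)=2, enqueue
    C->B: in-degree(B)=0, level(B)=2, enqueue
  process A: level=2
  process B: level=2
All levels: A:2, B:2, C:1, D:0

Answer: A:2, B:2, C:1, D:0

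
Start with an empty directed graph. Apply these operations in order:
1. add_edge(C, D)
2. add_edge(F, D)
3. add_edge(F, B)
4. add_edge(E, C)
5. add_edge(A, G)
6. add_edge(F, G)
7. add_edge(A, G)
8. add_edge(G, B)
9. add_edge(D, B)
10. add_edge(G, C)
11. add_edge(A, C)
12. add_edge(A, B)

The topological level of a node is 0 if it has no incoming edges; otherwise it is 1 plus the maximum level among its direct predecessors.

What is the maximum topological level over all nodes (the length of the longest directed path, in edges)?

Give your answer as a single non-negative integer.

Op 1: add_edge(C, D). Edges now: 1
Op 2: add_edge(F, D). Edges now: 2
Op 3: add_edge(F, B). Edges now: 3
Op 4: add_edge(E, C). Edges now: 4
Op 5: add_edge(A, G). Edges now: 5
Op 6: add_edge(F, G). Edges now: 6
Op 7: add_edge(A, G) (duplicate, no change). Edges now: 6
Op 8: add_edge(G, B). Edges now: 7
Op 9: add_edge(D, B). Edges now: 8
Op 10: add_edge(G, C). Edges now: 9
Op 11: add_edge(A, C). Edges now: 10
Op 12: add_edge(A, B). Edges now: 11
Compute levels (Kahn BFS):
  sources (in-degree 0): A, E, F
  process A: level=0
    A->B: in-degree(B)=3, level(B)>=1
    A->C: in-degree(C)=2, level(C)>=1
    A->G: in-degree(G)=1, level(G)>=1
  process E: level=0
    E->C: in-degree(C)=1, level(C)>=1
  process F: level=0
    F->B: in-degree(B)=2, level(B)>=1
    F->D: in-degree(D)=1, level(D)>=1
    F->G: in-degree(G)=0, level(G)=1, enqueue
  process G: level=1
    G->B: in-degree(B)=1, level(B)>=2
    G->C: in-degree(C)=0, level(C)=2, enqueue
  process C: level=2
    C->D: in-degree(D)=0, level(D)=3, enqueue
  process D: level=3
    D->B: in-degree(B)=0, level(B)=4, enqueue
  process B: level=4
All levels: A:0, B:4, C:2, D:3, E:0, F:0, G:1
max level = 4

Answer: 4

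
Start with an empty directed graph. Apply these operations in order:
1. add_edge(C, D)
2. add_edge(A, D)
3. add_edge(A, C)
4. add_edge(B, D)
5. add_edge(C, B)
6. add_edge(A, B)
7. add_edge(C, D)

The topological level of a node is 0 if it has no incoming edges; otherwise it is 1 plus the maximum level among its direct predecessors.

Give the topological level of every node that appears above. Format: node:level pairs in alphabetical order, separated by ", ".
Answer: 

Answer: A:0, B:2, C:1, D:3

Derivation:
Op 1: add_edge(C, D). Edges now: 1
Op 2: add_edge(A, D). Edges now: 2
Op 3: add_edge(A, C). Edges now: 3
Op 4: add_edge(B, D). Edges now: 4
Op 5: add_edge(C, B). Edges now: 5
Op 6: add_edge(A, B). Edges now: 6
Op 7: add_edge(C, D) (duplicate, no change). Edges now: 6
Compute levels (Kahn BFS):
  sources (in-degree 0): A
  process A: level=0
    A->B: in-degree(B)=1, level(B)>=1
    A->C: in-degree(C)=0, level(C)=1, enqueue
    A->D: in-degree(D)=2, level(D)>=1
  process C: level=1
    C->B: in-degree(B)=0, level(B)=2, enqueue
    C->D: in-degree(D)=1, level(D)>=2
  process B: level=2
    B->D: in-degree(D)=0, level(D)=3, enqueue
  process D: level=3
All levels: A:0, B:2, C:1, D:3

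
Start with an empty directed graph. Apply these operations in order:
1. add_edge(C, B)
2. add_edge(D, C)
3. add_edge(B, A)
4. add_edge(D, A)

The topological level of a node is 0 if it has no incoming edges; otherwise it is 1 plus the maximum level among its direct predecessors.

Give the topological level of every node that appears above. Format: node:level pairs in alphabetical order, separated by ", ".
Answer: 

Answer: A:3, B:2, C:1, D:0

Derivation:
Op 1: add_edge(C, B). Edges now: 1
Op 2: add_edge(D, C). Edges now: 2
Op 3: add_edge(B, A). Edges now: 3
Op 4: add_edge(D, A). Edges now: 4
Compute levels (Kahn BFS):
  sources (in-degree 0): D
  process D: level=0
    D->A: in-degree(A)=1, level(A)>=1
    D->C: in-degree(C)=0, level(C)=1, enqueue
  process C: level=1
    C->B: in-degree(B)=0, level(B)=2, enqueue
  process B: level=2
    B->A: in-degree(A)=0, level(A)=3, enqueue
  process A: level=3
All levels: A:3, B:2, C:1, D:0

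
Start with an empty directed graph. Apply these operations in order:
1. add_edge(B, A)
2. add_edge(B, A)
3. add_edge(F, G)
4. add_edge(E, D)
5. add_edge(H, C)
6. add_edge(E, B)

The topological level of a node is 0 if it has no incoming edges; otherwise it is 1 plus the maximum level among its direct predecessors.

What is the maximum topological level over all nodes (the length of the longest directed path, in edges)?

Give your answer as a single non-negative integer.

Op 1: add_edge(B, A). Edges now: 1
Op 2: add_edge(B, A) (duplicate, no change). Edges now: 1
Op 3: add_edge(F, G). Edges now: 2
Op 4: add_edge(E, D). Edges now: 3
Op 5: add_edge(H, C). Edges now: 4
Op 6: add_edge(E, B). Edges now: 5
Compute levels (Kahn BFS):
  sources (in-degree 0): E, F, H
  process E: level=0
    E->B: in-degree(B)=0, level(B)=1, enqueue
    E->D: in-degree(D)=0, level(D)=1, enqueue
  process F: level=0
    F->G: in-degree(G)=0, level(G)=1, enqueue
  process H: level=0
    H->C: in-degree(C)=0, level(C)=1, enqueue
  process B: level=1
    B->A: in-degree(A)=0, level(A)=2, enqueue
  process D: level=1
  process G: level=1
  process C: level=1
  process A: level=2
All levels: A:2, B:1, C:1, D:1, E:0, F:0, G:1, H:0
max level = 2

Answer: 2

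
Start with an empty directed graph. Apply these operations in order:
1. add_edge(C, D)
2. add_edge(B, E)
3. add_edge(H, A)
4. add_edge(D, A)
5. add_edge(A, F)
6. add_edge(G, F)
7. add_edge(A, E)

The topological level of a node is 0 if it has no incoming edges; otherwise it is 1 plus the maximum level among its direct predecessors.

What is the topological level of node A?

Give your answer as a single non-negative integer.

Answer: 2

Derivation:
Op 1: add_edge(C, D). Edges now: 1
Op 2: add_edge(B, E). Edges now: 2
Op 3: add_edge(H, A). Edges now: 3
Op 4: add_edge(D, A). Edges now: 4
Op 5: add_edge(A, F). Edges now: 5
Op 6: add_edge(G, F). Edges now: 6
Op 7: add_edge(A, E). Edges now: 7
Compute levels (Kahn BFS):
  sources (in-degree 0): B, C, G, H
  process B: level=0
    B->E: in-degree(E)=1, level(E)>=1
  process C: level=0
    C->D: in-degree(D)=0, level(D)=1, enqueue
  process G: level=0
    G->F: in-degree(F)=1, level(F)>=1
  process H: level=0
    H->A: in-degree(A)=1, level(A)>=1
  process D: level=1
    D->A: in-degree(A)=0, level(A)=2, enqueue
  process A: level=2
    A->E: in-degree(E)=0, level(E)=3, enqueue
    A->F: in-degree(F)=0, level(F)=3, enqueue
  process E: level=3
  process F: level=3
All levels: A:2, B:0, C:0, D:1, E:3, F:3, G:0, H:0
level(A) = 2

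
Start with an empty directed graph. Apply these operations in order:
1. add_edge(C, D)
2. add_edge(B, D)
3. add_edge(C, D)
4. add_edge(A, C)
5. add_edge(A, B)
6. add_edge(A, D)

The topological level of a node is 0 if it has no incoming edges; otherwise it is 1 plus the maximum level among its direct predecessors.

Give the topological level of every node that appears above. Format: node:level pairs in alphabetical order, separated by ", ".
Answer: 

Op 1: add_edge(C, D). Edges now: 1
Op 2: add_edge(B, D). Edges now: 2
Op 3: add_edge(C, D) (duplicate, no change). Edges now: 2
Op 4: add_edge(A, C). Edges now: 3
Op 5: add_edge(A, B). Edges now: 4
Op 6: add_edge(A, D). Edges now: 5
Compute levels (Kahn BFS):
  sources (in-degree 0): A
  process A: level=0
    A->B: in-degree(B)=0, level(B)=1, enqueue
    A->C: in-degree(C)=0, level(C)=1, enqueue
    A->D: in-degree(D)=2, level(D)>=1
  process B: level=1
    B->D: in-degree(D)=1, level(D)>=2
  process C: level=1
    C->D: in-degree(D)=0, level(D)=2, enqueue
  process D: level=2
All levels: A:0, B:1, C:1, D:2

Answer: A:0, B:1, C:1, D:2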